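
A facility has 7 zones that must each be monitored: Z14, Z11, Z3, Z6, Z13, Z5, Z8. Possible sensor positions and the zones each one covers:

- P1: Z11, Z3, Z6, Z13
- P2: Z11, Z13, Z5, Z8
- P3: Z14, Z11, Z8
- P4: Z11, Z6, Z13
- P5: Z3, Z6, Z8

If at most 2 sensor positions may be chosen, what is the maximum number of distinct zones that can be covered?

6

Choosing P1, P2 covers {Z11, Z3, Z6, Z13, Z5, Z8} — 6 zones.
No choice of 2 sensor positions does better; here Z14 is left uncovered.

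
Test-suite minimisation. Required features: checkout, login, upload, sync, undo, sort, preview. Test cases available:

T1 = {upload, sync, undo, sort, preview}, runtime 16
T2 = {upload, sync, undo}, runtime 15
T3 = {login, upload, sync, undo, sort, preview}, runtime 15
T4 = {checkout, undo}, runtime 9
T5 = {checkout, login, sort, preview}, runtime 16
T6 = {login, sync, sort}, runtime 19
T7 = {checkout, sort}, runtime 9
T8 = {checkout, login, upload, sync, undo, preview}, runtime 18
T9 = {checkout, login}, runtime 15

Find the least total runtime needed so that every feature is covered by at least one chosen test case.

T3, T4 cover every feature at runtime 15 + 9 = 24.
Any cover uses at least 2 test cases; among all covering selections none totals below 24.

24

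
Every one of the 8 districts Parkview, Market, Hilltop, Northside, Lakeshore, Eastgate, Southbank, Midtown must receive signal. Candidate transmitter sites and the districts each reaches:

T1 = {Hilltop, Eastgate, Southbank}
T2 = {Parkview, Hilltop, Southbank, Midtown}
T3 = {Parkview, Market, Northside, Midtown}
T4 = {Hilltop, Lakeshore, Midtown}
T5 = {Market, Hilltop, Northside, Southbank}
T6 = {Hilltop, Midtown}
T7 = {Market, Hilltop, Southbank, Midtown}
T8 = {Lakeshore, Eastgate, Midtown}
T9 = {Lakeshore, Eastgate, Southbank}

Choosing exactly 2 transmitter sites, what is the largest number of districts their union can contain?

Choosing T1, T3 covers {Parkview, Market, Hilltop, Northside, Eastgate, Southbank, Midtown} — 7 districts.
No choice of 2 transmitter sites does better; here Lakeshore is left uncovered.

7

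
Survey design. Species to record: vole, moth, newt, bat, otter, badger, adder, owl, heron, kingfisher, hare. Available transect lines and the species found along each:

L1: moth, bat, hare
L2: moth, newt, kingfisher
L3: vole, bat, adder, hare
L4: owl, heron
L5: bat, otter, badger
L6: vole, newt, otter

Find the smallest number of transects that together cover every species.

4

L2, L3, L4, L5 together cover {vole, moth, newt, bat, otter, badger, adder, owl, heron, kingfisher, hare} — every species.
No 3 of the 6 transects cover everything (all 20 triples fall short), so 4 is minimum.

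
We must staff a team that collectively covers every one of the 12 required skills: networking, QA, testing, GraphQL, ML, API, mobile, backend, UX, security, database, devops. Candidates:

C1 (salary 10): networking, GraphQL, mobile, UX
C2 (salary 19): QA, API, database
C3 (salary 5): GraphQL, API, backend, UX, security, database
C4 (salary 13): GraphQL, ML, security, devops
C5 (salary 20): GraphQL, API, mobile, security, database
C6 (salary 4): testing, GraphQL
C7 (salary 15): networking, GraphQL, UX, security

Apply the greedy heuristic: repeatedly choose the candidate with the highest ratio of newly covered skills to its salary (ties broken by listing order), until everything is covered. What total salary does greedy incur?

51

Pick 1: C3 adds 6 new (GraphQL, API, backend, UX, security, database) at salary 5 (ratio 6/5).
Pick 2: C6 adds 1 new (testing) at salary 4 (ratio 1/4).
Pick 3: C1 adds 2 new (networking, mobile) at salary 10 (ratio 2/10).
Pick 4: C4 adds 2 new (ML, devops) at salary 13 (ratio 2/13).
Pick 5: C2 adds 1 new (QA) at salary 19 (ratio 1/19).
Greedy total salary: 5 + 4 + 10 + 13 + 19 = 51.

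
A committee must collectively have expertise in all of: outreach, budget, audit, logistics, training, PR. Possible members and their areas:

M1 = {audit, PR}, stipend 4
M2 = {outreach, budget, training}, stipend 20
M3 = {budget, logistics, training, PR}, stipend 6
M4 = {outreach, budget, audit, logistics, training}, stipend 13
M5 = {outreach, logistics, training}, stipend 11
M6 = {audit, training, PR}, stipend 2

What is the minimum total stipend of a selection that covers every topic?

M4, M6 cover every topic at stipend 13 + 2 = 15.
Any cover uses at least 2 members; among all covering selections none totals below 15.
Greedy by coverage-per-stipend would pick M6, M3, M5 for 19 — worse than the optimum 15.

15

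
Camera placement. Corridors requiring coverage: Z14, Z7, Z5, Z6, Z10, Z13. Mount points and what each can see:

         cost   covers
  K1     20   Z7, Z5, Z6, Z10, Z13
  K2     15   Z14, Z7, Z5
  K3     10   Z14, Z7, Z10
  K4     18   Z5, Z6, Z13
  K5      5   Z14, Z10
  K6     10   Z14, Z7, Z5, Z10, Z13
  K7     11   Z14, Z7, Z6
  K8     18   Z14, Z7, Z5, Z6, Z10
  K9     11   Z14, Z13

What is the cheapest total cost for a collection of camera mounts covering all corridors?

21

K6, K7 cover every corridor at cost 10 + 11 = 21.
Any cover uses at least 2 camera mounts; among all covering selections none totals below 21.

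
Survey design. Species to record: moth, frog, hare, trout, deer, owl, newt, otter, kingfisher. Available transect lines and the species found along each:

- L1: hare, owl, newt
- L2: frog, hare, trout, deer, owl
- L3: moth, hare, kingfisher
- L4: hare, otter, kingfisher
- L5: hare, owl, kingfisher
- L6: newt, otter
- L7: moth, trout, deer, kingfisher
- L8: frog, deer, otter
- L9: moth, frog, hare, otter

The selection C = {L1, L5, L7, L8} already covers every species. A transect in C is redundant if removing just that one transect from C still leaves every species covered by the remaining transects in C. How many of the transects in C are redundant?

Drop L1: newt uncovered — not redundant.
Drop L5: the rest still cover every species — redundant.
Drop L7: moth, trout uncovered — not redundant.
Drop L8: frog, otter uncovered — not redundant.
1 redundant: L5.

1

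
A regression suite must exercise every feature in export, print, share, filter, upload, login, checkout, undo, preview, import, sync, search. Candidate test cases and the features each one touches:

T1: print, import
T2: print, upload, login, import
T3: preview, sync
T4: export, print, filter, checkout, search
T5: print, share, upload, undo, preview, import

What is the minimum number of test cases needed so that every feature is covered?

4

T2, T3, T4, T5 together cover {export, print, share, filter, upload, login, checkout, undo, preview, import, sync, search} — every feature.
No 3 of the 5 test cases cover everything (all 10 triples fall short), so 4 is minimum.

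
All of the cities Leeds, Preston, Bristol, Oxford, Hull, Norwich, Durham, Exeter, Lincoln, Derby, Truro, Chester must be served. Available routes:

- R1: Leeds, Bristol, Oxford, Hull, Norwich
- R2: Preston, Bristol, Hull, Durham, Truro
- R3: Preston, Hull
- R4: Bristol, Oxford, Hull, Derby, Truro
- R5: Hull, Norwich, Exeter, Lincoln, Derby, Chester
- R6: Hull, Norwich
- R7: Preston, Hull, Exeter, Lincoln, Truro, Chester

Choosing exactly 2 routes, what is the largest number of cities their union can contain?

10

Choosing R1, R7 covers {Leeds, Preston, Bristol, Oxford, Hull, Norwich, Exeter, Lincoln, Truro, Chester} — 10 cities.
No choice of 2 routes does better; here Durham, Derby are left uncovered.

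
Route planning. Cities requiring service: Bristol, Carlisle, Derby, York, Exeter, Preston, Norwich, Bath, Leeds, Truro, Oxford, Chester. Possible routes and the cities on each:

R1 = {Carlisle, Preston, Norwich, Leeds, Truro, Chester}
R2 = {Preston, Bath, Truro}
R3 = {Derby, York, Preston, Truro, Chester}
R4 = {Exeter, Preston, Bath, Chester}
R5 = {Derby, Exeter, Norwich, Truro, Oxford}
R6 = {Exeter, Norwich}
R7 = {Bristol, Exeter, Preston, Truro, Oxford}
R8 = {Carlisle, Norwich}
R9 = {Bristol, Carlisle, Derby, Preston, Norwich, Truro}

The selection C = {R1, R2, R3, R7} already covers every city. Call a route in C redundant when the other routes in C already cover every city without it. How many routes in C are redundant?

0

Drop R1: Carlisle, Norwich, Leeds uncovered — not redundant.
Drop R2: Bath uncovered — not redundant.
Drop R3: Derby, York uncovered — not redundant.
Drop R7: Bristol, Exeter, Oxford uncovered — not redundant.
None of the routes in C is redundant.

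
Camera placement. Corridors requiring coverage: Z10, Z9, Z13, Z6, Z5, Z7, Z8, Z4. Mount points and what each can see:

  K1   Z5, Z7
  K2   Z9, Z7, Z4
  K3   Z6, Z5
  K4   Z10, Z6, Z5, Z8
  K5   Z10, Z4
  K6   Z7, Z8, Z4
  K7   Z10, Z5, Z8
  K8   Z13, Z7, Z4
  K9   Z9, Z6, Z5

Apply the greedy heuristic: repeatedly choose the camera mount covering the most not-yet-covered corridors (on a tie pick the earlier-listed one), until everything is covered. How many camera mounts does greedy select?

3

Pick 1: K4 covers 4 new corridors (Z10, Z6, Z5, Z8).
Pick 2: K2 covers 3 new corridors (Z9, Z7, Z4).
Pick 3: K8 covers 1 new corridors (Z13).
Greedy uses 3 camera mounts.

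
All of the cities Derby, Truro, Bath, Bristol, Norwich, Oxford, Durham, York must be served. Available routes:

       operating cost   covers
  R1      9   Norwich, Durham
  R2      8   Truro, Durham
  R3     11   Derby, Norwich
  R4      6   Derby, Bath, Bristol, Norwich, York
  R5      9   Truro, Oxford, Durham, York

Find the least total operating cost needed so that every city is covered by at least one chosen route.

R4, R5 cover every city at operating cost 6 + 9 = 15.
Any cover uses at least 2 routes; among all covering selections none totals below 15.

15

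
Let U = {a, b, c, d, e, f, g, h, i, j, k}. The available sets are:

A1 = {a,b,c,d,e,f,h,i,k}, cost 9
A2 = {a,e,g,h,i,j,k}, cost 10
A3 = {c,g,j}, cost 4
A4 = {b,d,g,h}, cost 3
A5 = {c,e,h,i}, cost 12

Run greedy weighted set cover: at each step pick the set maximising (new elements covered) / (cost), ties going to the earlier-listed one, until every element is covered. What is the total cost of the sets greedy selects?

Pick 1: A4 adds 4 new (b, d, g, h) at cost 3 (ratio 4/3).
Pick 2: A1 adds 6 new (a, c, e, f, i, k) at cost 9 (ratio 6/9).
Pick 3: A3 adds 1 new (j) at cost 4 (ratio 1/4).
Greedy total cost: 3 + 9 + 4 = 16. (The true optimum is 13, so greedy overshoots here.)

16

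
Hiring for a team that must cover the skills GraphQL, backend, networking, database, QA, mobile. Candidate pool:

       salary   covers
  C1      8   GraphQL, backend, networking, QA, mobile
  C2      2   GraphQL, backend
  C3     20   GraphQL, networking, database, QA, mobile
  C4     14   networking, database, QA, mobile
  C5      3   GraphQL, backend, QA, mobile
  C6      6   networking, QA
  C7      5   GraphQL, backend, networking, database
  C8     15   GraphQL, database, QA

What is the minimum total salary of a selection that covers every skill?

8

C5, C7 cover every skill at salary 3 + 5 = 8.
Any cover uses at least 2 candidates; among all covering selections none totals below 8.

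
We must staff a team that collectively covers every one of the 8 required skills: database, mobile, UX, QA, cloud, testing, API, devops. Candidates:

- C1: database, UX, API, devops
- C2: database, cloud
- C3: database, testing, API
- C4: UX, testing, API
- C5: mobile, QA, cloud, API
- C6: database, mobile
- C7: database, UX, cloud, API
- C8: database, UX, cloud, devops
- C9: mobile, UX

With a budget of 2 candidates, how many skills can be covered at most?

Choosing C1, C5 covers {database, mobile, UX, QA, cloud, API, devops} — 7 skills.
No choice of 2 candidates does better; here testing is left uncovered.

7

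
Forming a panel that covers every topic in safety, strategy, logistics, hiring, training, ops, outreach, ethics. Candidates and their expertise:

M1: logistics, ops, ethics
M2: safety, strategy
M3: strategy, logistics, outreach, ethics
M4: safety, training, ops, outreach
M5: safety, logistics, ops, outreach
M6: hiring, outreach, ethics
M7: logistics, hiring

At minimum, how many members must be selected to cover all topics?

M3, M4, M6 together cover {safety, strategy, logistics, hiring, training, ops, outreach, ethics} — every topic.
No 2 of the 7 members cover everything (all 21 pairs fall short), so 3 is minimum.

3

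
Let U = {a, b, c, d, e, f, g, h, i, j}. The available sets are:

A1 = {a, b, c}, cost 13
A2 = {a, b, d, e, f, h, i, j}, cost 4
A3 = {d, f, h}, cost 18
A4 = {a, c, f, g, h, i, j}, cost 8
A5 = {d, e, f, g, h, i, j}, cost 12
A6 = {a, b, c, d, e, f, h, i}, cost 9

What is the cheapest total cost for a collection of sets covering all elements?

12

A2, A4 cover every element at cost 4 + 8 = 12.
Any cover uses at least 2 sets; among all covering selections none totals below 12.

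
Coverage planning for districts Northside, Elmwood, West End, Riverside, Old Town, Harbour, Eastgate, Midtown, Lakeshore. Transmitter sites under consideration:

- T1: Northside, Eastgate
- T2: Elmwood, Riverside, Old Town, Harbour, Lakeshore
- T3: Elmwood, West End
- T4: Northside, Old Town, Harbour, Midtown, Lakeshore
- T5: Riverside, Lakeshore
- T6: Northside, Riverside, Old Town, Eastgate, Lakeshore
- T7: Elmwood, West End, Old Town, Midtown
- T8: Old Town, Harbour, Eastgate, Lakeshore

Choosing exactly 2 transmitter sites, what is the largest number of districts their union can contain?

8

Choosing T6, T7 covers {Northside, Elmwood, West End, Riverside, Old Town, Eastgate, Midtown, Lakeshore} — 8 districts.
No choice of 2 transmitter sites does better; here Harbour is left uncovered.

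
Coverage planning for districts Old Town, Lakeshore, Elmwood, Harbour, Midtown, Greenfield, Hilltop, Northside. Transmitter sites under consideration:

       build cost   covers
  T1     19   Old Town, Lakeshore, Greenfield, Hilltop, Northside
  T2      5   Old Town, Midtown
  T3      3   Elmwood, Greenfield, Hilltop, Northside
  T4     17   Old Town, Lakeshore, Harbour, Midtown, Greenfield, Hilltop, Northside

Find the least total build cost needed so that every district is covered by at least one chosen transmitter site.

20

T3, T4 cover every district at build cost 3 + 17 = 20.
Any cover uses at least 2 transmitter sites; among all covering selections none totals below 20.
Greedy by coverage-per-build cost would pick T3, T2, T4 for 25 — worse than the optimum 20.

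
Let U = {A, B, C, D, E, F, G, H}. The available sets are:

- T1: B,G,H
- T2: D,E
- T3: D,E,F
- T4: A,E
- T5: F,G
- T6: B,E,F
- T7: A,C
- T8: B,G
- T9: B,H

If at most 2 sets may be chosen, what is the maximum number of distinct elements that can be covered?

6

Choosing T1, T3 covers {B, D, E, F, G, H} — 6 elements.
No choice of 2 sets does better; here A, C are left uncovered.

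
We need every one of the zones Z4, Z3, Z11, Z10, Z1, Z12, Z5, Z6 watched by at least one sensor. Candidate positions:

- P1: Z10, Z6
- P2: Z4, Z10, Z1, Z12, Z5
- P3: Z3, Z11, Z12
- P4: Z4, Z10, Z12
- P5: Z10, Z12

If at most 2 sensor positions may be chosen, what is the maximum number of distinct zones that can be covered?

Choosing P2, P3 covers {Z4, Z3, Z11, Z10, Z1, Z12, Z5} — 7 zones.
No choice of 2 sensor positions does better; here Z6 is left uncovered.

7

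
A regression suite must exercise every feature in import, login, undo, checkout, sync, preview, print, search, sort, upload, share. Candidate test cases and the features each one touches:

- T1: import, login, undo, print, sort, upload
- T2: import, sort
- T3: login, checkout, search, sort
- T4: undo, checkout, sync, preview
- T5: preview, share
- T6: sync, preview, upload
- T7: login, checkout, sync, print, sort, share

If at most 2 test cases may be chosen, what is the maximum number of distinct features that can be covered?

Choosing T1, T4 covers {import, login, undo, checkout, sync, preview, print, sort, upload} — 9 features.
No choice of 2 test cases does better; here search, share are left uncovered.

9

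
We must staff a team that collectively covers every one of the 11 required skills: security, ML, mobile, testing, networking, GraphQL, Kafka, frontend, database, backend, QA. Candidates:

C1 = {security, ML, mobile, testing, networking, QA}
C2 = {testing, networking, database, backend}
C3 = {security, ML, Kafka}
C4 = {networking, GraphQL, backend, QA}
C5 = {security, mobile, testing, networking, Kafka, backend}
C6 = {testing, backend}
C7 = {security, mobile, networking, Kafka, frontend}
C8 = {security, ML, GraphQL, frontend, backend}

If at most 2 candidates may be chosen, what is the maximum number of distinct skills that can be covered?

9

Choosing C1, C8 covers {security, ML, mobile, testing, networking, GraphQL, frontend, backend, QA} — 9 skills.
No choice of 2 candidates does better; here Kafka, database are left uncovered.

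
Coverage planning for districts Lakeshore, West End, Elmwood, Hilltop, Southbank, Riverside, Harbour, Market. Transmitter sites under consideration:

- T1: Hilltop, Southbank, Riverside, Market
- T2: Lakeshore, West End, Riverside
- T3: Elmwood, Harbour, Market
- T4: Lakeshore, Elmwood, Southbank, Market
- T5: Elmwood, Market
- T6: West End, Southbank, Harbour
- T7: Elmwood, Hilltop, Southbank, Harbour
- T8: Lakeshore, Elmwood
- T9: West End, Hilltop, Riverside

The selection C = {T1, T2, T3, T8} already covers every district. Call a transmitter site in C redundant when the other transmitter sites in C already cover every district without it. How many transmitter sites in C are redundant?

Drop T1: Hilltop, Southbank uncovered — not redundant.
Drop T2: West End uncovered — not redundant.
Drop T3: Harbour uncovered — not redundant.
Drop T8: the rest still cover every district — redundant.
1 redundant: T8.

1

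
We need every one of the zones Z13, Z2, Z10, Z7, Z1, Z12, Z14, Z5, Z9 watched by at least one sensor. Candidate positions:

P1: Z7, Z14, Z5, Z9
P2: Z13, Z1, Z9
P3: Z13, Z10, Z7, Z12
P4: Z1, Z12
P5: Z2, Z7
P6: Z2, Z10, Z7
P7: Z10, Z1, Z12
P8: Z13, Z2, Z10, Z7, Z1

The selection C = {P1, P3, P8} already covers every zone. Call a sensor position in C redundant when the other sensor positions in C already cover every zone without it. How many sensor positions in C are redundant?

Drop P1: Z14, Z5, Z9 uncovered — not redundant.
Drop P3: Z12 uncovered — not redundant.
Drop P8: Z2, Z1 uncovered — not redundant.
None of the sensor positions in C is redundant.

0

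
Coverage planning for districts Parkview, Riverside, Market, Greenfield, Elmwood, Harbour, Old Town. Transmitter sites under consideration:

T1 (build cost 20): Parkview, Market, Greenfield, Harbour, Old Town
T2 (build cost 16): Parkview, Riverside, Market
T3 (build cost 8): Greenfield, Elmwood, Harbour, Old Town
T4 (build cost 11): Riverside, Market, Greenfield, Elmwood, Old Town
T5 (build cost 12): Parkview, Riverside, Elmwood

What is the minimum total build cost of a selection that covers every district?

24

T2, T3 cover every district at build cost 16 + 8 = 24.
Any cover uses at least 2 transmitter sites; among all covering selections none totals below 24.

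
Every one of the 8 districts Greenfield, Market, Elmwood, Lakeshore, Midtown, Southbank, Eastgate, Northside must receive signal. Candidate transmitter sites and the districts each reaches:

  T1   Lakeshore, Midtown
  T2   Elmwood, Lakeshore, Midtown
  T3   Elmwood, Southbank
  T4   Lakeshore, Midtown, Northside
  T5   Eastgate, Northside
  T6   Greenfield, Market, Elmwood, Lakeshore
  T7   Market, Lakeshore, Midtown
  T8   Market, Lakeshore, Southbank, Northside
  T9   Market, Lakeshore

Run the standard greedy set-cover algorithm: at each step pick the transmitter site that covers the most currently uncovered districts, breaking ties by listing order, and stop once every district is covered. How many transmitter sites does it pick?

Pick 1: T6 covers 4 new districts (Greenfield, Market, Elmwood, Lakeshore).
Pick 2: T4 covers 2 new districts (Midtown, Northside).
Pick 3: T3 covers 1 new districts (Southbank).
Pick 4: T5 covers 1 new districts (Eastgate).
Greedy uses 4 transmitter sites.

4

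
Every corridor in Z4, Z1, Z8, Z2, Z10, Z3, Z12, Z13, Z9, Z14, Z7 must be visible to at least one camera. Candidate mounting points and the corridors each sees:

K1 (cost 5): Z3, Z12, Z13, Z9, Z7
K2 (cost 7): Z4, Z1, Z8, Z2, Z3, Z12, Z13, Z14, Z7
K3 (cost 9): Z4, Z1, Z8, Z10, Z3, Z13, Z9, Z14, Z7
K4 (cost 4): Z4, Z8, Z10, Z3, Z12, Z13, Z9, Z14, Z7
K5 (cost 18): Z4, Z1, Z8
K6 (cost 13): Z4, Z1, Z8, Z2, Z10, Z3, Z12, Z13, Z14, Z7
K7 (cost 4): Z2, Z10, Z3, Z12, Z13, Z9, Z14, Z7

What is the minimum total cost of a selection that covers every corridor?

11

K2, K4 cover every corridor at cost 7 + 4 = 11.
Any cover uses at least 2 camera mounts; among all covering selections none totals below 11.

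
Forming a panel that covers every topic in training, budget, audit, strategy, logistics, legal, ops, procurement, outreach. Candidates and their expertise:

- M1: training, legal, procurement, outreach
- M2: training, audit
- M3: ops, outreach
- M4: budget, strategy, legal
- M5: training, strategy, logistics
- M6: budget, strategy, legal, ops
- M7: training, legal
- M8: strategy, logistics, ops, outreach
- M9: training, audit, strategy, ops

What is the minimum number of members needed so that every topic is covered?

M1, M2, M4, M8 together cover {training, budget, audit, strategy, logistics, legal, ops, procurement, outreach} — every topic.
No 3 of the 9 members cover everything (all 84 triples fall short), so 4 is minimum.

4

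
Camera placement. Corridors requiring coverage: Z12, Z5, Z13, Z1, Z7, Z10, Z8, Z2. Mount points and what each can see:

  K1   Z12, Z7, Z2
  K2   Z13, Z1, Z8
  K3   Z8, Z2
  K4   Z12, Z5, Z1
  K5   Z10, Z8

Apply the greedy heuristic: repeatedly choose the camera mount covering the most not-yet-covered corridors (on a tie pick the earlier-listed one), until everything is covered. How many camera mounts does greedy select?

Pick 1: K1 covers 3 new corridors (Z12, Z7, Z2).
Pick 2: K2 covers 3 new corridors (Z13, Z1, Z8).
Pick 3: K4 covers 1 new corridors (Z5).
Pick 4: K5 covers 1 new corridors (Z10).
Greedy uses 4 camera mounts.

4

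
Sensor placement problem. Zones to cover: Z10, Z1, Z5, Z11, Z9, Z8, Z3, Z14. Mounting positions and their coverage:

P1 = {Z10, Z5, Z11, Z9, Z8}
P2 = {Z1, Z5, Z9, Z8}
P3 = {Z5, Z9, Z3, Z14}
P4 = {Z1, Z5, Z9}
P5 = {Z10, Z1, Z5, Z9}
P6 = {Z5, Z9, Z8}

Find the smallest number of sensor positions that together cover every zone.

3

P1, P2, P3 together cover {Z10, Z1, Z5, Z11, Z9, Z8, Z3, Z14} — every zone.
No 2 of the 6 sensor positions cover everything (all 15 pairs fall short), so 3 is minimum.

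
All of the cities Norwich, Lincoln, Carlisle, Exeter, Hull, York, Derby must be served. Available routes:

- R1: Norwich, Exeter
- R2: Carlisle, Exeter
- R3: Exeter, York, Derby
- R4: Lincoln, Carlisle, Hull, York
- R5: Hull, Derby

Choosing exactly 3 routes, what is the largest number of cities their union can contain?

7

Choosing R1, R3, R4 covers {Norwich, Lincoln, Carlisle, Exeter, Hull, York, Derby} — 7 cities.
That is all 7 cities.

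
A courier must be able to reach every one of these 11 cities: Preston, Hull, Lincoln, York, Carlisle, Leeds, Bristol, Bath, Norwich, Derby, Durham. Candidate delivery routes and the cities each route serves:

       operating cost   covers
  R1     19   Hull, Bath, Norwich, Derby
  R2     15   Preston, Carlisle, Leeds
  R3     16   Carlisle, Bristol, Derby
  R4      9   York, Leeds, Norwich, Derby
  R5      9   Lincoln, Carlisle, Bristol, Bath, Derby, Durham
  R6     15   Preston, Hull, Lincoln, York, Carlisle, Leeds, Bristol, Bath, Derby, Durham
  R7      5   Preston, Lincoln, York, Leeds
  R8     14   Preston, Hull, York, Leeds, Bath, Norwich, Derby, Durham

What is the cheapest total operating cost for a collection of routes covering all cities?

R5, R8 cover every city at operating cost 9 + 14 = 23.
Any cover uses at least 2 routes; among all covering selections none totals below 23.

23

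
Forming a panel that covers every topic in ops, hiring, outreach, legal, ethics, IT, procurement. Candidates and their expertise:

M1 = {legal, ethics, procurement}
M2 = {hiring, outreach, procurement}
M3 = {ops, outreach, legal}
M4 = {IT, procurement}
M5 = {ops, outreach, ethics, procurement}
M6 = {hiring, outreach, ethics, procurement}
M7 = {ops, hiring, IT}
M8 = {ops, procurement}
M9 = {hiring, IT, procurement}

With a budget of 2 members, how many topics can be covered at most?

Choosing M1, M7 covers {ops, hiring, legal, ethics, IT, procurement} — 6 topics.
No choice of 2 members does better; here outreach is left uncovered.

6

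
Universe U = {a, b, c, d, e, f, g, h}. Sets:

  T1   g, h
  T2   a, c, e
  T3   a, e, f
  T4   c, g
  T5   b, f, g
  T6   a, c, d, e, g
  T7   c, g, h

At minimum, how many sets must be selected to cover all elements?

3

T1, T5, T6 together cover {a, b, c, d, e, f, g, h} — every element.
No 2 of the 7 sets cover everything (all 21 pairs fall short), so 3 is minimum.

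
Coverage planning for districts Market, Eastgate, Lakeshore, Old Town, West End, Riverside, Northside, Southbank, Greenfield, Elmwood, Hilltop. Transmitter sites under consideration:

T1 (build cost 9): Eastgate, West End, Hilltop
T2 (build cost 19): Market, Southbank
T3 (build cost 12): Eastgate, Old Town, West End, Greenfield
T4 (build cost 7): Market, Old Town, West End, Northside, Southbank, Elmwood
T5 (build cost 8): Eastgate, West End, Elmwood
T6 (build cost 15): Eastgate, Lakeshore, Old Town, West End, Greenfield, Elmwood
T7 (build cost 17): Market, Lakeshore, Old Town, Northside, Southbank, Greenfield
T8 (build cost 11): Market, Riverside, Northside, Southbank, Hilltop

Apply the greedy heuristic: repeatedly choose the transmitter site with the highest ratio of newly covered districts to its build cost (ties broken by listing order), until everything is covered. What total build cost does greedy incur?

Pick 1: T4 adds 6 new (Market, Old Town, West End, Northside, Southbank, Elmwood) at build cost 7 (ratio 6/7).
Pick 2: T1 adds 2 new (Eastgate, Hilltop) at build cost 9 (ratio 2/9).
Pick 3: T6 adds 2 new (Lakeshore, Greenfield) at build cost 15 (ratio 2/15).
Pick 4: T8 adds 1 new (Riverside) at build cost 11 (ratio 1/11).
Greedy total build cost: 7 + 9 + 15 + 11 = 42. (The true optimum is 26, so greedy overshoots here.)

42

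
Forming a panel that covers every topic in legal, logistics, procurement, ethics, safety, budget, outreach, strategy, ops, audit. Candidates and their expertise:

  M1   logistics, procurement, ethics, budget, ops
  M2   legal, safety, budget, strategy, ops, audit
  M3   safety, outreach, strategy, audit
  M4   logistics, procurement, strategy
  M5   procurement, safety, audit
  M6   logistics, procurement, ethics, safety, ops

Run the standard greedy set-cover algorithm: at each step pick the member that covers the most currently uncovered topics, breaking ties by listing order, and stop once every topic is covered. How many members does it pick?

3

Pick 1: M2 covers 6 new topics (legal, safety, budget, strategy, ops, audit).
Pick 2: M1 covers 3 new topics (logistics, procurement, ethics).
Pick 3: M3 covers 1 new topics (outreach).
Greedy uses 3 members.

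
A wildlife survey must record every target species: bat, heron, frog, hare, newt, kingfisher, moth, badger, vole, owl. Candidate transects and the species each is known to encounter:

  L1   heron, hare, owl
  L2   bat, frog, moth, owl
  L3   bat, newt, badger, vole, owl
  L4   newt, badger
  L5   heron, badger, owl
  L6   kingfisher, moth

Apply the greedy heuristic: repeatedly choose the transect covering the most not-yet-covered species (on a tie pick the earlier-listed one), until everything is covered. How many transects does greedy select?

4

Pick 1: L3 covers 5 new species (bat, newt, badger, vole, owl).
Pick 2: L1 covers 2 new species (heron, hare).
Pick 3: L2 covers 2 new species (frog, moth).
Pick 4: L6 covers 1 new species (kingfisher).
Greedy uses 4 transects.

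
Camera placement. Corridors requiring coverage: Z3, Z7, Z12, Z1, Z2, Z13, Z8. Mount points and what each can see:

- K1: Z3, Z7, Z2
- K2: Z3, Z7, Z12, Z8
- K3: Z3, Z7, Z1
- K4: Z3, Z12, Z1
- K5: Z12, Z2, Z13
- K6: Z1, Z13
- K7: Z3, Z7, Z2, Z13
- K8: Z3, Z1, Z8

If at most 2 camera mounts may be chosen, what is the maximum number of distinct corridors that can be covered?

Choosing K2, K5 covers {Z3, Z7, Z12, Z2, Z13, Z8} — 6 corridors.
No choice of 2 camera mounts does better; here Z1 is left uncovered.

6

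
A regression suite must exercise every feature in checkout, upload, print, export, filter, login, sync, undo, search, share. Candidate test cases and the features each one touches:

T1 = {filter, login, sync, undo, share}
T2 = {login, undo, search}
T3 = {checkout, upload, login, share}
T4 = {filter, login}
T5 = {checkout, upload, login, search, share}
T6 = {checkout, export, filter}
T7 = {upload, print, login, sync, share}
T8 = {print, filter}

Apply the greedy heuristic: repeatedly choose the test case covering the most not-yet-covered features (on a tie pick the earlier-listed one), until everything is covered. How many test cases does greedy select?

Pick 1: T1 covers 5 new features (filter, login, sync, undo, share).
Pick 2: T5 covers 3 new features (checkout, upload, search).
Pick 3: T6 covers 1 new features (export).
Pick 4: T7 covers 1 new features (print).
Greedy uses 4 test cases. (The true minimum is 3.)

4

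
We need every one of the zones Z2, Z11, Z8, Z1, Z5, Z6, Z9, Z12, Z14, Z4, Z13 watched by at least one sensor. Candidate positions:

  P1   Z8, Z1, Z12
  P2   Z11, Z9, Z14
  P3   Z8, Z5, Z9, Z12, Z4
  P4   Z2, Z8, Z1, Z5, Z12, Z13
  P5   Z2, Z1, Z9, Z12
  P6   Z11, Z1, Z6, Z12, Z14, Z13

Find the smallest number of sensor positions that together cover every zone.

P3, P4, P6 together cover {Z2, Z11, Z8, Z1, Z5, Z6, Z9, Z12, Z14, Z4, Z13} — every zone.
No 2 of the 6 sensor positions cover everything (all 15 pairs fall short), so 3 is minimum.
Greedy (largest uncovered first) would take P4, P2, P3, P6 — 4 sensor positions — but 3 suffice.

3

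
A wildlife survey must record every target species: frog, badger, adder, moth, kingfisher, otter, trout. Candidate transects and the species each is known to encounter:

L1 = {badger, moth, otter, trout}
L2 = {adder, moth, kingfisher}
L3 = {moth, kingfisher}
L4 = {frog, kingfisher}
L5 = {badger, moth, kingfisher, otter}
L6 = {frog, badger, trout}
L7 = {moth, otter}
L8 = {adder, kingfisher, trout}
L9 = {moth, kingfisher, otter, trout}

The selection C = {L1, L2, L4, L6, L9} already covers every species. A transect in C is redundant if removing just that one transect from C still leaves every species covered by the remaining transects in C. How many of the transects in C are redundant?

4

Drop L1: the rest still cover every species — redundant.
Drop L2: adder uncovered — not redundant.
Drop L4: the rest still cover every species — redundant.
Drop L6: the rest still cover every species — redundant.
Drop L9: the rest still cover every species — redundant.
4 redundant: L1, L4, L6, L9.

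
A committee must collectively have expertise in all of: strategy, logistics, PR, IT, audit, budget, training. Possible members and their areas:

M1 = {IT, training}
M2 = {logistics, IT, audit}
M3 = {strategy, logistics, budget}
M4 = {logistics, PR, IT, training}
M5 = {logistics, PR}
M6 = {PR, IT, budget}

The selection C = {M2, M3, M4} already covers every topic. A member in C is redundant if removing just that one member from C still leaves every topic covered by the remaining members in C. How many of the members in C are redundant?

0

Drop M2: audit uncovered — not redundant.
Drop M3: strategy, budget uncovered — not redundant.
Drop M4: PR, training uncovered — not redundant.
None of the members in C is redundant.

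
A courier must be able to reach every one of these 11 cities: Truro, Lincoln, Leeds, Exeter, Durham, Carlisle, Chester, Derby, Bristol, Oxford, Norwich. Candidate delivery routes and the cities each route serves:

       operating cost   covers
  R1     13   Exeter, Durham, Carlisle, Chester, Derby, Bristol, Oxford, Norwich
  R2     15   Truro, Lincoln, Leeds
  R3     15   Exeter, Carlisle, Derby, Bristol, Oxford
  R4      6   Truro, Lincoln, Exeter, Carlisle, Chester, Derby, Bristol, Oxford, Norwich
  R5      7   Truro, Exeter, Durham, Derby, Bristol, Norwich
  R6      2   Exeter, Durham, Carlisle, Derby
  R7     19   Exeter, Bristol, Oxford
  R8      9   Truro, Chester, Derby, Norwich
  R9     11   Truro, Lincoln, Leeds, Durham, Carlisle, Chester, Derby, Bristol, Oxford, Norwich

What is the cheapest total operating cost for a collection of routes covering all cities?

13

R6, R9 cover every city at operating cost 2 + 11 = 13.
Any cover uses at least 2 routes; among all covering selections none totals below 13.
Greedy by coverage-per-operating cost would pick R6, R4, R9 for 19 — worse than the optimum 13.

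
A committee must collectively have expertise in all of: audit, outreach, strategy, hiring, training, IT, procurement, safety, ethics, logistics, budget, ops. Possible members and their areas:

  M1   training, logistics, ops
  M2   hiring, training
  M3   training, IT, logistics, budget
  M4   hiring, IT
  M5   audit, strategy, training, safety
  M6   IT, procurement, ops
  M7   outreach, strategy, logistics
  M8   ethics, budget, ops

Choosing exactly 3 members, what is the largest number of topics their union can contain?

Choosing M3, M5, M6 covers {audit, strategy, training, IT, procurement, safety, logistics, budget, ops} — 9 topics.
No choice of 3 members does better; here outreach, hiring, ethics are left uncovered.

9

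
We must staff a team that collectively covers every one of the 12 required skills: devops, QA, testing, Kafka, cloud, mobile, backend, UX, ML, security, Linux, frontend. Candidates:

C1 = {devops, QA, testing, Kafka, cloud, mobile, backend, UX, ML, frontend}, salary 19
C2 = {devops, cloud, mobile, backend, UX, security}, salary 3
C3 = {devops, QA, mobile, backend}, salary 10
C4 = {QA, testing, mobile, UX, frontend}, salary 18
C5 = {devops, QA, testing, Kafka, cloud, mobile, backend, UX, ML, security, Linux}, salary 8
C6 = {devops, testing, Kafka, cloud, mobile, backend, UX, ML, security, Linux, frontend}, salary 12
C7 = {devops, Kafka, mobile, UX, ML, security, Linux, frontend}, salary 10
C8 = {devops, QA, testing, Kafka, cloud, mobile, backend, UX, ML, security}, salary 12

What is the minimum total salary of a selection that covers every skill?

C5, C7 cover every skill at salary 8 + 10 = 18.
Any cover uses at least 2 candidates; among all covering selections none totals below 18.
Greedy by coverage-per-salary would pick C2, C5, C7 for 21 — worse than the optimum 18.

18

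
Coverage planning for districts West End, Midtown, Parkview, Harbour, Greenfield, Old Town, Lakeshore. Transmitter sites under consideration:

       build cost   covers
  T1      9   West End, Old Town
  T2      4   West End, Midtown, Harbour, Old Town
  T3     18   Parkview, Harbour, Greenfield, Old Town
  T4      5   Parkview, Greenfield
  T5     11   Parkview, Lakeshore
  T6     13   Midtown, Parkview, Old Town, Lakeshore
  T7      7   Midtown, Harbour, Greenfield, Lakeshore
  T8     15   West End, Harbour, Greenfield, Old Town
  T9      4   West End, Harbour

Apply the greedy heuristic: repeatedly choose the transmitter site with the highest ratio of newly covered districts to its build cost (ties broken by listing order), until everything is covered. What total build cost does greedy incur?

Pick 1: T2 adds 4 new (West End, Midtown, Harbour, Old Town) at build cost 4 (ratio 4/4).
Pick 2: T4 adds 2 new (Parkview, Greenfield) at build cost 5 (ratio 2/5).
Pick 3: T7 adds 1 new (Lakeshore) at build cost 7 (ratio 1/7).
Greedy total build cost: 4 + 5 + 7 = 16.

16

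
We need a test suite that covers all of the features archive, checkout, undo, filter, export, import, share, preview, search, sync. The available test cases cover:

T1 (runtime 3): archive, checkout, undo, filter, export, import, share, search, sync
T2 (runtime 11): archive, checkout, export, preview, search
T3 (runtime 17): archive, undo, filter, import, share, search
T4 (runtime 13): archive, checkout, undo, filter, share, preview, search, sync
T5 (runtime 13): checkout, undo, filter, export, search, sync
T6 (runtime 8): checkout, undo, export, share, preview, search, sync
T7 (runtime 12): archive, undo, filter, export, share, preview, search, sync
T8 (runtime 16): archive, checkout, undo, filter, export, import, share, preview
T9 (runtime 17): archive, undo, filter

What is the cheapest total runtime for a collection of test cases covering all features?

11

T1, T6 cover every feature at runtime 3 + 8 = 11.
Any cover uses at least 2 test cases; among all covering selections none totals below 11.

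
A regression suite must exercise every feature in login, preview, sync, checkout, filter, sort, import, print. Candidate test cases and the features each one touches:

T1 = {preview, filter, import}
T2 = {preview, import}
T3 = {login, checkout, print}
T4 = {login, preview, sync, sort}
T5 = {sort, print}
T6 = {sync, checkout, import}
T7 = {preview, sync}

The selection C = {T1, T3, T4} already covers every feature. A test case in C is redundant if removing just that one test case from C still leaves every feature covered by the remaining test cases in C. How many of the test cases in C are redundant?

0

Drop T1: filter, import uncovered — not redundant.
Drop T3: checkout, print uncovered — not redundant.
Drop T4: sync, sort uncovered — not redundant.
None of the test cases in C is redundant.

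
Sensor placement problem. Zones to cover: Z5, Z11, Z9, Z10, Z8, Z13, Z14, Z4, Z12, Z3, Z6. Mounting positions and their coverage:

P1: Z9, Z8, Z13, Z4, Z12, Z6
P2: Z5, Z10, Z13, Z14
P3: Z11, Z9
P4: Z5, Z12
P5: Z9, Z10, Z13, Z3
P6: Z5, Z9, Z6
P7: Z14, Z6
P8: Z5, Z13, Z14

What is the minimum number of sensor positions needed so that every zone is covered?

P1, P2, P3, P5 together cover {Z5, Z11, Z9, Z10, Z8, Z13, Z14, Z4, Z12, Z3, Z6} — every zone.
No 3 of the 8 sensor positions cover everything (all 56 triples fall short), so 4 is minimum.

4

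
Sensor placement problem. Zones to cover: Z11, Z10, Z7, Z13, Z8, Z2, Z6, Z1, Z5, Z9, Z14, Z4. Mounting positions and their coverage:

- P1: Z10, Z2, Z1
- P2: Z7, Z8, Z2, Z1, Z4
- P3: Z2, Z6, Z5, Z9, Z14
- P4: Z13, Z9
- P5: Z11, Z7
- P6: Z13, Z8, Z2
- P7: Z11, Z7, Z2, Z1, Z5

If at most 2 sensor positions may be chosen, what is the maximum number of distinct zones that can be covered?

9

Choosing P2, P3 covers {Z7, Z8, Z2, Z6, Z1, Z5, Z9, Z14, Z4} — 9 zones.
No choice of 2 sensor positions does better; here Z11, Z10, Z13 are left uncovered.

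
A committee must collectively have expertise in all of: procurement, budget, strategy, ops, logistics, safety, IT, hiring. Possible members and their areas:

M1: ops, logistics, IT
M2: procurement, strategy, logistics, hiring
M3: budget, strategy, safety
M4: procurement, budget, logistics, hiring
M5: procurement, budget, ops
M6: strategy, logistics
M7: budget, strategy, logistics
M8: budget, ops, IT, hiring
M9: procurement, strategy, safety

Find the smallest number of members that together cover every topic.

3

M1, M2, M3 together cover {procurement, budget, strategy, ops, logistics, safety, IT, hiring} — every topic.
No 2 of the 9 members cover everything (all 36 pairs fall short), so 3 is minimum.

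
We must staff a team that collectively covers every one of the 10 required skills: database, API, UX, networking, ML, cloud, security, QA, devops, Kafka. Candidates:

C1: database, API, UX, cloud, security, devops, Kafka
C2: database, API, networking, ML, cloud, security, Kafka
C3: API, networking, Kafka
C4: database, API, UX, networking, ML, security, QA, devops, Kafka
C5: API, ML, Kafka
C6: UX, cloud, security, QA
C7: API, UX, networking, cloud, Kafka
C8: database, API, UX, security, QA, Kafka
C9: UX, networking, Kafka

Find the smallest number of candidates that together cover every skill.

2

C1, C4 together cover {database, API, UX, networking, ML, cloud, security, QA, devops, Kafka} — every skill.
No single candidate contains all 10 skills, so 2 is optimal.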